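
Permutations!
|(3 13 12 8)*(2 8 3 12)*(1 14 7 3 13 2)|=|(1 14 7 3 2 8 12 13)|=8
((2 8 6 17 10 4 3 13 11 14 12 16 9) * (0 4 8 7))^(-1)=((0 4 3 13 11 14 12 16 9 2 7)(6 17 10 8))^(-1)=(0 7 2 9 16 12 14 11 13 3 4)(6 8 10 17)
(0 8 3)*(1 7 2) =[8, 7, 1, 0, 4, 5, 6, 2, 3] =(0 8 3)(1 7 2)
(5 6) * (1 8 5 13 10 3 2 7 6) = (1 8 5)(2 7 6 13 10 3) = [0, 8, 7, 2, 4, 1, 13, 6, 5, 9, 3, 11, 12, 10]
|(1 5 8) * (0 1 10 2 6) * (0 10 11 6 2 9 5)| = 6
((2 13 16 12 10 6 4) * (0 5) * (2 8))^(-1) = (0 5)(2 8 4 6 10 12 16 13)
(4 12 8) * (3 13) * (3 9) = (3 13 9)(4 12 8) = [0, 1, 2, 13, 12, 5, 6, 7, 4, 3, 10, 11, 8, 9]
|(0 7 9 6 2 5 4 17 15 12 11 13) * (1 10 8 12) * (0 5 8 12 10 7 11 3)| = |(0 11 13 5 4 17 15 1 7 9 6 2 8 10 12 3)| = 16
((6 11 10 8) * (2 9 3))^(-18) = ((2 9 3)(6 11 10 8))^(-18) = (6 10)(8 11)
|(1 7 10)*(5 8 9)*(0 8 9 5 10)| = 7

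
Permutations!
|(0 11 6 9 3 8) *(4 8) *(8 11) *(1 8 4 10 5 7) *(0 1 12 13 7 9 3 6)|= |(0 4 11)(1 8)(3 10 5 9 6)(7 12 13)|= 30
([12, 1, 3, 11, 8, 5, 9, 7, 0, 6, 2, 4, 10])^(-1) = (0 8 4 11 3 2 10 12)(6 9)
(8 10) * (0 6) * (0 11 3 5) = (0 6 11 3 5)(8 10) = [6, 1, 2, 5, 4, 0, 11, 7, 10, 9, 8, 3]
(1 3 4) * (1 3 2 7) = (1 2 7)(3 4) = [0, 2, 7, 4, 3, 5, 6, 1]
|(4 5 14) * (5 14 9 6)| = 6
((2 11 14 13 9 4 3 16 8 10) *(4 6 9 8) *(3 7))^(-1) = (2 10 8 13 14 11)(3 7 4 16)(6 9)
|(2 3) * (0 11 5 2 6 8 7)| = 8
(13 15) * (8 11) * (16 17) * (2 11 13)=(2 11 8 13 15)(16 17)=[0, 1, 11, 3, 4, 5, 6, 7, 13, 9, 10, 8, 12, 15, 14, 2, 17, 16]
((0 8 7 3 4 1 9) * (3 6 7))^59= ((0 8 3 4 1 9)(6 7))^59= (0 9 1 4 3 8)(6 7)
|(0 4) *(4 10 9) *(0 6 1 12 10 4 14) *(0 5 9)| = |(0 4 6 1 12 10)(5 9 14)| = 6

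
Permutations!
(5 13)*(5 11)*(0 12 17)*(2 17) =(0 12 2 17)(5 13 11) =[12, 1, 17, 3, 4, 13, 6, 7, 8, 9, 10, 5, 2, 11, 14, 15, 16, 0]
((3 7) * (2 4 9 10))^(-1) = ((2 4 9 10)(3 7))^(-1) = (2 10 9 4)(3 7)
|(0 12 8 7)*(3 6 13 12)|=7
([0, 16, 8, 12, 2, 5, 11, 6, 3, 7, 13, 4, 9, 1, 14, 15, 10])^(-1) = (1 13 10 16)(2 4 11 6 7 9 12 3 8)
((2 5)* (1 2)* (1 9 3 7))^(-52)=(1 5 3)(2 9 7)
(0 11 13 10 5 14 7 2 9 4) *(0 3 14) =[11, 1, 9, 14, 3, 0, 6, 2, 8, 4, 5, 13, 12, 10, 7] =(0 11 13 10 5)(2 9 4 3 14 7)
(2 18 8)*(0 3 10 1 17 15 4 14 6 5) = [3, 17, 18, 10, 14, 0, 5, 7, 2, 9, 1, 11, 12, 13, 6, 4, 16, 15, 8] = (0 3 10 1 17 15 4 14 6 5)(2 18 8)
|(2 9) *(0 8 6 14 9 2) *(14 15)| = |(0 8 6 15 14 9)| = 6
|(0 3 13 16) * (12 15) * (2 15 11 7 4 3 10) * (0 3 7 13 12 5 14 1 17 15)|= |(0 10 2)(1 17 15 5 14)(3 12 11 13 16)(4 7)|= 30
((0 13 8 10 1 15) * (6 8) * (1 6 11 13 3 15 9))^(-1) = ((0 3 15)(1 9)(6 8 10)(11 13))^(-1) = (0 15 3)(1 9)(6 10 8)(11 13)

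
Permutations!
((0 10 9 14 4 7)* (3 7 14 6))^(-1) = (0 7 3 6 9 10)(4 14)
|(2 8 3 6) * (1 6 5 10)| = 7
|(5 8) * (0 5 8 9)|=|(0 5 9)|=3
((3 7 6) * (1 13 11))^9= (13)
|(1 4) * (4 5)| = 3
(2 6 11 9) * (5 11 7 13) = [0, 1, 6, 3, 4, 11, 7, 13, 8, 2, 10, 9, 12, 5] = (2 6 7 13 5 11 9)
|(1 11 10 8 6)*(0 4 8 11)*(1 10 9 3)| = 9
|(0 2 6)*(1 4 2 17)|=|(0 17 1 4 2 6)|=6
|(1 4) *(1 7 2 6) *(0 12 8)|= 15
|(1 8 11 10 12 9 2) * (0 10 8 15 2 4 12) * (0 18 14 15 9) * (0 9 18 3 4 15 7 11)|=|(0 10 3 4 12 9 15 2 1 18 14 7 11 8)|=14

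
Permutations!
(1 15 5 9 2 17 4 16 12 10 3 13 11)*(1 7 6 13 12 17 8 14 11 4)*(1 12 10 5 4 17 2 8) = (1 15 4 16 2)(3 10)(5 9 8 14 11 7 6 13 17 12) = [0, 15, 1, 10, 16, 9, 13, 6, 14, 8, 3, 7, 5, 17, 11, 4, 2, 12]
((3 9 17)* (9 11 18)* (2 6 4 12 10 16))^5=((2 6 4 12 10 16)(3 11 18 9 17))^5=(18)(2 16 10 12 4 6)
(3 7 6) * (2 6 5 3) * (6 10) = (2 10 6)(3 7 5) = [0, 1, 10, 7, 4, 3, 2, 5, 8, 9, 6]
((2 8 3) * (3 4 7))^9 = ((2 8 4 7 3))^9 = (2 3 7 4 8)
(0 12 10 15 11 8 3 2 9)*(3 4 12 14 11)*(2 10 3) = [14, 1, 9, 10, 12, 5, 6, 7, 4, 0, 15, 8, 3, 13, 11, 2] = (0 14 11 8 4 12 3 10 15 2 9)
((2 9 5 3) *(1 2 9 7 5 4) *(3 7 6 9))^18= ((1 2 6 9 4)(5 7))^18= (1 9 2 4 6)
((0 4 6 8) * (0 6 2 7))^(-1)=(0 7 2 4)(6 8)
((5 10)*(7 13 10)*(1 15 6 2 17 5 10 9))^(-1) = (1 9 13 7 5 17 2 6 15)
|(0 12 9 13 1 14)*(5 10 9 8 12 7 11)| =18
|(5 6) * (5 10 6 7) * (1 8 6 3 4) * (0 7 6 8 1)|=7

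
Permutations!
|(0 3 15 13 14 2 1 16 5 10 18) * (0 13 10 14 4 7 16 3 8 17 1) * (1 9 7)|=63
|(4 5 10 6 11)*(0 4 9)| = 7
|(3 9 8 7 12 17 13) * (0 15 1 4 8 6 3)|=9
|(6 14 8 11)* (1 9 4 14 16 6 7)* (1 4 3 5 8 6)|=|(1 9 3 5 8 11 7 4 14 6 16)|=11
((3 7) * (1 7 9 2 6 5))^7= (9)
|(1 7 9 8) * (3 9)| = |(1 7 3 9 8)| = 5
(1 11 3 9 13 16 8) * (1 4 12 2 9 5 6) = (1 11 3 5 6)(2 9 13 16 8 4 12) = [0, 11, 9, 5, 12, 6, 1, 7, 4, 13, 10, 3, 2, 16, 14, 15, 8]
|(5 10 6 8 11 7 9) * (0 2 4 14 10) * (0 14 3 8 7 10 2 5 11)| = |(0 5 14 2 4 3 8)(6 7 9 11 10)| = 35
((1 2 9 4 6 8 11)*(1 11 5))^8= ((11)(1 2 9 4 6 8 5))^8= (11)(1 2 9 4 6 8 5)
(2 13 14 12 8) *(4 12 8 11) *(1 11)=[0, 11, 13, 3, 12, 5, 6, 7, 2, 9, 10, 4, 1, 14, 8]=(1 11 4 12)(2 13 14 8)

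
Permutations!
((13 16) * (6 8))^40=((6 8)(13 16))^40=(16)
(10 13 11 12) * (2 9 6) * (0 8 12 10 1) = (0 8 12 1)(2 9 6)(10 13 11) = [8, 0, 9, 3, 4, 5, 2, 7, 12, 6, 13, 10, 1, 11]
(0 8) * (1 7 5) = [8, 7, 2, 3, 4, 1, 6, 5, 0] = (0 8)(1 7 5)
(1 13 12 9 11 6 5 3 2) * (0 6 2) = (0 6 5 3)(1 13 12 9 11 2) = [6, 13, 1, 0, 4, 3, 5, 7, 8, 11, 10, 2, 9, 12]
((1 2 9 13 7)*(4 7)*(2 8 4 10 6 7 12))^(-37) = ((1 8 4 12 2 9 13 10 6 7))^(-37) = (1 12 13 7 4 9 6 8 2 10)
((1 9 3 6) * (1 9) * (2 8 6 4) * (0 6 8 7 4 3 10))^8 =((0 6 9 10)(2 7 4))^8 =(10)(2 4 7)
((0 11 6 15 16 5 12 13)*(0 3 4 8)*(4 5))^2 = (0 6 16 8 11 15 4)(3 12)(5 13)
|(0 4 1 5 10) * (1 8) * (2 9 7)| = |(0 4 8 1 5 10)(2 9 7)| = 6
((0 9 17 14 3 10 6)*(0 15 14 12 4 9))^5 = (4 9 17 12)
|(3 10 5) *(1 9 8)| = |(1 9 8)(3 10 5)| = 3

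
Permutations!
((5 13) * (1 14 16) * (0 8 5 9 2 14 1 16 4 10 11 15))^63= ((16)(0 8 5 13 9 2 14 4 10 11 15))^63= (16)(0 10 2 5 15 4 9 8 11 14 13)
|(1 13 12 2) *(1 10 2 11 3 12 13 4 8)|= |(13)(1 4 8)(2 10)(3 12 11)|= 6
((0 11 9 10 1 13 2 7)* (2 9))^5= (0 11 2 7)(1 13 9 10)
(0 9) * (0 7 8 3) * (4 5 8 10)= (0 9 7 10 4 5 8 3)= [9, 1, 2, 0, 5, 8, 6, 10, 3, 7, 4]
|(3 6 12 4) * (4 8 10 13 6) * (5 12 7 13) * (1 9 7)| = 20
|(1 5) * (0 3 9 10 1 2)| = |(0 3 9 10 1 5 2)| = 7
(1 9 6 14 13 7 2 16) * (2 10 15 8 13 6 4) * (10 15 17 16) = (1 9 4 2 10 17 16)(6 14)(7 15 8 13) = [0, 9, 10, 3, 2, 5, 14, 15, 13, 4, 17, 11, 12, 7, 6, 8, 1, 16]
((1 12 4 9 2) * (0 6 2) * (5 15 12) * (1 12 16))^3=((0 6 2 12 4 9)(1 5 15 16))^3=(0 12)(1 16 15 5)(2 9)(4 6)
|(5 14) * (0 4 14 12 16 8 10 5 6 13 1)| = 30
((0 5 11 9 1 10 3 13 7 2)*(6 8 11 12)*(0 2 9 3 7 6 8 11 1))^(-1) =((0 5 12 8 1 10 7 9)(3 13 6 11))^(-1) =(0 9 7 10 1 8 12 5)(3 11 6 13)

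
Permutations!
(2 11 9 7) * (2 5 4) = (2 11 9 7 5 4) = [0, 1, 11, 3, 2, 4, 6, 5, 8, 7, 10, 9]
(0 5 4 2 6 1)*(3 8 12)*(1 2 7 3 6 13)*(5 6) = (0 6 2 13 1)(3 8 12 5 4 7) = [6, 0, 13, 8, 7, 4, 2, 3, 12, 9, 10, 11, 5, 1]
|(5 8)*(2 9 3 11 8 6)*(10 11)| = |(2 9 3 10 11 8 5 6)| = 8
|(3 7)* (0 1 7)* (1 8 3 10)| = 3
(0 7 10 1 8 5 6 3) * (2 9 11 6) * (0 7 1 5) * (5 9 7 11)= (0 1 8)(2 7 10 9 5)(3 11 6)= [1, 8, 7, 11, 4, 2, 3, 10, 0, 5, 9, 6]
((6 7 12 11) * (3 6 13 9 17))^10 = (3 7 11 9)(6 12 13 17)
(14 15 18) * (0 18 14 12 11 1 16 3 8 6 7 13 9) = [18, 16, 2, 8, 4, 5, 7, 13, 6, 0, 10, 1, 11, 9, 15, 14, 3, 17, 12] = (0 18 12 11 1 16 3 8 6 7 13 9)(14 15)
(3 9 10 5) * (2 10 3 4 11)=(2 10 5 4 11)(3 9)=[0, 1, 10, 9, 11, 4, 6, 7, 8, 3, 5, 2]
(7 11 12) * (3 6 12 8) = (3 6 12 7 11 8) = [0, 1, 2, 6, 4, 5, 12, 11, 3, 9, 10, 8, 7]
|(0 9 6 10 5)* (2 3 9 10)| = |(0 10 5)(2 3 9 6)| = 12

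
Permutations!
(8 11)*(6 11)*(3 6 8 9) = [0, 1, 2, 6, 4, 5, 11, 7, 8, 3, 10, 9] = (3 6 11 9)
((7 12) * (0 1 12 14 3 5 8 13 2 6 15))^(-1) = ((0 1 12 7 14 3 5 8 13 2 6 15))^(-1) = (0 15 6 2 13 8 5 3 14 7 12 1)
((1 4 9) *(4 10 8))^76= ((1 10 8 4 9))^76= (1 10 8 4 9)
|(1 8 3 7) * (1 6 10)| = 6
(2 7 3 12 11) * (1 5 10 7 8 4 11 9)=(1 5 10 7 3 12 9)(2 8 4 11)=[0, 5, 8, 12, 11, 10, 6, 3, 4, 1, 7, 2, 9]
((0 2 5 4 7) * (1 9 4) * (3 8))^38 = (0 1 7 5 4 2 9)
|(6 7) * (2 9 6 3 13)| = |(2 9 6 7 3 13)| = 6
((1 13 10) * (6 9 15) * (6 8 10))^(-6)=((1 13 6 9 15 8 10))^(-6)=(1 13 6 9 15 8 10)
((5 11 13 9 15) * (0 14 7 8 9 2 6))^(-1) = ((0 14 7 8 9 15 5 11 13 2 6))^(-1) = (0 6 2 13 11 5 15 9 8 7 14)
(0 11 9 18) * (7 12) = (0 11 9 18)(7 12) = [11, 1, 2, 3, 4, 5, 6, 12, 8, 18, 10, 9, 7, 13, 14, 15, 16, 17, 0]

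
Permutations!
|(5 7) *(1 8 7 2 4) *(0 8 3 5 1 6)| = 9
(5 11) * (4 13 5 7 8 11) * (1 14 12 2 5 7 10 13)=(1 14 12 2 5 4)(7 8 11 10 13)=[0, 14, 5, 3, 1, 4, 6, 8, 11, 9, 13, 10, 2, 7, 12]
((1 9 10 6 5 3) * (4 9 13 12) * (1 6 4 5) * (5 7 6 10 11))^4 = ((1 13 12 7 6)(3 10 4 9 11 5))^4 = (1 6 7 12 13)(3 11 4)(5 9 10)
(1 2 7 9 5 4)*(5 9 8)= (9)(1 2 7 8 5 4)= [0, 2, 7, 3, 1, 4, 6, 8, 5, 9]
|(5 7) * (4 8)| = |(4 8)(5 7)| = 2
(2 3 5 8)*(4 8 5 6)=(2 3 6 4 8)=[0, 1, 3, 6, 8, 5, 4, 7, 2]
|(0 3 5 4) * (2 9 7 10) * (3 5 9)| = |(0 5 4)(2 3 9 7 10)| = 15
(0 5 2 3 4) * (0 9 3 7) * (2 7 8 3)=(0 5 7)(2 8 3 4 9)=[5, 1, 8, 4, 9, 7, 6, 0, 3, 2]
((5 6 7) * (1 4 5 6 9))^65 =(1 4 5 9)(6 7)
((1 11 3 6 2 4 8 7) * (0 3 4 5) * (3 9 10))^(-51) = ((0 9 10 3 6 2 5)(1 11 4 8 7))^(-51) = (0 2 3 9 5 6 10)(1 7 8 4 11)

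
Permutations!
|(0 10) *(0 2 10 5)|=|(0 5)(2 10)|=2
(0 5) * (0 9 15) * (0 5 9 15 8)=(0 9 8)(5 15)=[9, 1, 2, 3, 4, 15, 6, 7, 0, 8, 10, 11, 12, 13, 14, 5]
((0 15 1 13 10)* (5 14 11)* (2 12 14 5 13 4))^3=(0 4 14 10 1 12 13 15 2 11)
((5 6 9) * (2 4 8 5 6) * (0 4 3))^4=((0 4 8 5 2 3)(6 9))^4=(9)(0 2 8)(3 5 4)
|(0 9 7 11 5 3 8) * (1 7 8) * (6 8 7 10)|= |(0 9 7 11 5 3 1 10 6 8)|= 10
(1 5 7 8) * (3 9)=(1 5 7 8)(3 9)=[0, 5, 2, 9, 4, 7, 6, 8, 1, 3]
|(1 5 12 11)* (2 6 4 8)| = 4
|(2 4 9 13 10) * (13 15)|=|(2 4 9 15 13 10)|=6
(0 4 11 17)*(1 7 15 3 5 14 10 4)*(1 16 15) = (0 16 15 3 5 14 10 4 11 17)(1 7) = [16, 7, 2, 5, 11, 14, 6, 1, 8, 9, 4, 17, 12, 13, 10, 3, 15, 0]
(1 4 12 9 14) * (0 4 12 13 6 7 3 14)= (0 4 13 6 7 3 14 1 12 9)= [4, 12, 2, 14, 13, 5, 7, 3, 8, 0, 10, 11, 9, 6, 1]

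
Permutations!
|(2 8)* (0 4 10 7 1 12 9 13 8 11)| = 11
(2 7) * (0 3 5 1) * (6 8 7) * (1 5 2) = (0 3 2 6 8 7 1) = [3, 0, 6, 2, 4, 5, 8, 1, 7]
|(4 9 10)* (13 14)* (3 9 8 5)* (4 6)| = |(3 9 10 6 4 8 5)(13 14)| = 14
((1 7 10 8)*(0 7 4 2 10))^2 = ((0 7)(1 4 2 10 8))^2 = (1 2 8 4 10)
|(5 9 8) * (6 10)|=|(5 9 8)(6 10)|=6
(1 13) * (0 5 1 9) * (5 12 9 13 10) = (13)(0 12 9)(1 10 5) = [12, 10, 2, 3, 4, 1, 6, 7, 8, 0, 5, 11, 9, 13]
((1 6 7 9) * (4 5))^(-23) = (1 6 7 9)(4 5)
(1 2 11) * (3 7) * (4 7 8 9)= (1 2 11)(3 8 9 4 7)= [0, 2, 11, 8, 7, 5, 6, 3, 9, 4, 10, 1]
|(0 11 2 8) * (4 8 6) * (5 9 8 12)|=9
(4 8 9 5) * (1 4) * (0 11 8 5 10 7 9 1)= (0 11 8 1 4 5)(7 9 10)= [11, 4, 2, 3, 5, 0, 6, 9, 1, 10, 7, 8]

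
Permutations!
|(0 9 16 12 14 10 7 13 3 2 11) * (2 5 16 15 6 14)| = |(0 9 15 6 14 10 7 13 3 5 16 12 2 11)| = 14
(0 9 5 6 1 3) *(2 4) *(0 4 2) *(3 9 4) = (0 4)(1 9 5 6) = [4, 9, 2, 3, 0, 6, 1, 7, 8, 5]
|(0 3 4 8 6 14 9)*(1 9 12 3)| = 6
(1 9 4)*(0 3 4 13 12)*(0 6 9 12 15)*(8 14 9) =(0 3 4 1 12 6 8 14 9 13 15) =[3, 12, 2, 4, 1, 5, 8, 7, 14, 13, 10, 11, 6, 15, 9, 0]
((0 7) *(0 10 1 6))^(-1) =((0 7 10 1 6))^(-1) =(0 6 1 10 7)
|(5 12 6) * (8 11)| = 6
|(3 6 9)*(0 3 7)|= 5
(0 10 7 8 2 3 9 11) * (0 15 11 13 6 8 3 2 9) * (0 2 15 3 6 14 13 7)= [10, 1, 15, 2, 4, 5, 8, 6, 9, 7, 0, 3, 12, 14, 13, 11]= (0 10)(2 15 11 3)(6 8 9 7)(13 14)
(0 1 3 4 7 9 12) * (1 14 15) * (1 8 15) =(0 14 1 3 4 7 9 12)(8 15) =[14, 3, 2, 4, 7, 5, 6, 9, 15, 12, 10, 11, 0, 13, 1, 8]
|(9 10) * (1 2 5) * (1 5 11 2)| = |(2 11)(9 10)| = 2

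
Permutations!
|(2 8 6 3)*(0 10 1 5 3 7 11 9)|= 11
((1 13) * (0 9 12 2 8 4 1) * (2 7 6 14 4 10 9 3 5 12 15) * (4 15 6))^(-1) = (0 13 1 4 7 12 5 3)(2 15 14 6 9 10 8)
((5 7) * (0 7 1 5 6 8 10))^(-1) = (0 10 8 6 7)(1 5)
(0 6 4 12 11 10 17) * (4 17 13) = (0 6 17)(4 12 11 10 13) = [6, 1, 2, 3, 12, 5, 17, 7, 8, 9, 13, 10, 11, 4, 14, 15, 16, 0]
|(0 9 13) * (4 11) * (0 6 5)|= 10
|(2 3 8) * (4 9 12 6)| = 12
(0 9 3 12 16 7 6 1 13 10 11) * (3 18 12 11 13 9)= [3, 9, 2, 11, 4, 5, 1, 6, 8, 18, 13, 0, 16, 10, 14, 15, 7, 17, 12]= (0 3 11)(1 9 18 12 16 7 6)(10 13)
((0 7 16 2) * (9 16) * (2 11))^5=(0 2 11 16 9 7)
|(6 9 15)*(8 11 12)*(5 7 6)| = 15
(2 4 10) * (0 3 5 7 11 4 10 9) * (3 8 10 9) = (0 8 10 2 9)(3 5 7 11 4) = [8, 1, 9, 5, 3, 7, 6, 11, 10, 0, 2, 4]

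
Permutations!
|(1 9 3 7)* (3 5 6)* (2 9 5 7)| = 7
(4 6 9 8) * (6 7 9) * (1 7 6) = (1 7 9 8 4 6) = [0, 7, 2, 3, 6, 5, 1, 9, 4, 8]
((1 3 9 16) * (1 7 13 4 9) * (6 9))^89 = (1 3)(4 13 7 16 9 6)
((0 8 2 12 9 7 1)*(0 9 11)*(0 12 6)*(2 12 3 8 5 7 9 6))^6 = ((0 5 7 1 6)(3 8 12 11))^6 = (0 5 7 1 6)(3 12)(8 11)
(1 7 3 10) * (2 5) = (1 7 3 10)(2 5) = [0, 7, 5, 10, 4, 2, 6, 3, 8, 9, 1]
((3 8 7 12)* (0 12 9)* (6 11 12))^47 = (0 9 7 8 3 12 11 6)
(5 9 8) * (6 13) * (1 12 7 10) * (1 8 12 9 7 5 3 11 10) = (1 9 12 5 7)(3 11 10 8)(6 13) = [0, 9, 2, 11, 4, 7, 13, 1, 3, 12, 8, 10, 5, 6]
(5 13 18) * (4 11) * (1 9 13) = (1 9 13 18 5)(4 11) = [0, 9, 2, 3, 11, 1, 6, 7, 8, 13, 10, 4, 12, 18, 14, 15, 16, 17, 5]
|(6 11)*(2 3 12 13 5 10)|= 6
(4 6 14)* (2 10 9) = (2 10 9)(4 6 14) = [0, 1, 10, 3, 6, 5, 14, 7, 8, 2, 9, 11, 12, 13, 4]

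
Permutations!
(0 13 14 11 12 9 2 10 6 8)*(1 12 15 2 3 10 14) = (0 13 1 12 9 3 10 6 8)(2 14 11 15) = [13, 12, 14, 10, 4, 5, 8, 7, 0, 3, 6, 15, 9, 1, 11, 2]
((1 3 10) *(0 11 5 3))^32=((0 11 5 3 10 1))^32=(0 5 10)(1 11 3)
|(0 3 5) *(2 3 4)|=|(0 4 2 3 5)|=5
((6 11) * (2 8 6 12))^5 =((2 8 6 11 12))^5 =(12)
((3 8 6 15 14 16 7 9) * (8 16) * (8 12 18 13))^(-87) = ((3 16 7 9)(6 15 14 12 18 13 8))^(-87) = (3 16 7 9)(6 18 15 13 14 8 12)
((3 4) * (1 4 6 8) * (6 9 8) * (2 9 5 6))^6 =((1 4 3 5 6 2 9 8))^6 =(1 9 6 3)(2 5 4 8)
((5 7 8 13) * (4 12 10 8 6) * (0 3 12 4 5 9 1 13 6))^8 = ((0 3 12 10 8 6 5 7)(1 13 9))^8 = (1 9 13)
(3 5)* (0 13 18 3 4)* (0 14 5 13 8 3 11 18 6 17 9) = (0 8 3 13 6 17 9)(4 14 5)(11 18) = [8, 1, 2, 13, 14, 4, 17, 7, 3, 0, 10, 18, 12, 6, 5, 15, 16, 9, 11]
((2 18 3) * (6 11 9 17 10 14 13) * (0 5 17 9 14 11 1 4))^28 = (0 1 13 11 17)(2 18 3)(4 6 14 10 5)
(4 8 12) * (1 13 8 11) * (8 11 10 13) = [0, 8, 2, 3, 10, 5, 6, 7, 12, 9, 13, 1, 4, 11] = (1 8 12 4 10 13 11)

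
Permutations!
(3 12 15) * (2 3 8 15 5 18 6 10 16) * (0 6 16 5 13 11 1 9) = [6, 9, 3, 12, 4, 18, 10, 7, 15, 0, 5, 1, 13, 11, 14, 8, 2, 17, 16] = (0 6 10 5 18 16 2 3 12 13 11 1 9)(8 15)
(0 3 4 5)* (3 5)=(0 5)(3 4)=[5, 1, 2, 4, 3, 0]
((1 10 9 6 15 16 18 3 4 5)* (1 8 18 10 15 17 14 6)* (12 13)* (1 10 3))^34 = (1 16 4 8)(3 5 18 15)(6 17 14)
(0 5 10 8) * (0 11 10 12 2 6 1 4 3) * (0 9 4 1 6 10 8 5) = (2 10 5 12)(3 9 4)(8 11) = [0, 1, 10, 9, 3, 12, 6, 7, 11, 4, 5, 8, 2]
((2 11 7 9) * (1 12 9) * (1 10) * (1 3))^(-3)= (1 7 9 3 11 12 10 2)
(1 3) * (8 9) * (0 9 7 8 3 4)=(0 9 3 1 4)(7 8)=[9, 4, 2, 1, 0, 5, 6, 8, 7, 3]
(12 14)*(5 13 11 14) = (5 13 11 14 12) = [0, 1, 2, 3, 4, 13, 6, 7, 8, 9, 10, 14, 5, 11, 12]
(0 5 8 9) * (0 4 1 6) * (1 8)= (0 5 1 6)(4 8 9)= [5, 6, 2, 3, 8, 1, 0, 7, 9, 4]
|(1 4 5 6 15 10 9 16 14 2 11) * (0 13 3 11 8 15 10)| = |(0 13 3 11 1 4 5 6 10 9 16 14 2 8 15)| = 15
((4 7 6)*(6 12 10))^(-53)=(4 12 6 7 10)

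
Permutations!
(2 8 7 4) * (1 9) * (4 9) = [0, 4, 8, 3, 2, 5, 6, 9, 7, 1] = (1 4 2 8 7 9)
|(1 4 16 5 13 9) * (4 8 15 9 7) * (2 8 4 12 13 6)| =9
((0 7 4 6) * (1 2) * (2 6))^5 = ((0 7 4 2 1 6))^5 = (0 6 1 2 4 7)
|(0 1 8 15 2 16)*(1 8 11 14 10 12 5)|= |(0 8 15 2 16)(1 11 14 10 12 5)|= 30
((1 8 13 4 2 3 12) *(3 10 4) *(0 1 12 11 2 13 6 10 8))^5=((0 1)(2 8 6 10 4 13 3 11))^5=(0 1)(2 13 6 11 4 8 3 10)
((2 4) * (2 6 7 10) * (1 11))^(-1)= (1 11)(2 10 7 6 4)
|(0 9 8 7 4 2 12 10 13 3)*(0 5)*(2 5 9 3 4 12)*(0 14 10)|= |(0 3 9 8 7 12)(4 5 14 10 13)|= 30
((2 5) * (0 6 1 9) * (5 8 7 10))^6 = ((0 6 1 9)(2 8 7 10 5))^6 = (0 1)(2 8 7 10 5)(6 9)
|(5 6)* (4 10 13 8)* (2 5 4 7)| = 8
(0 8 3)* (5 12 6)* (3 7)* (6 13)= (0 8 7 3)(5 12 13 6)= [8, 1, 2, 0, 4, 12, 5, 3, 7, 9, 10, 11, 13, 6]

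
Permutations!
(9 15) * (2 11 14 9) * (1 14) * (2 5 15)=(1 14 9 2 11)(5 15)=[0, 14, 11, 3, 4, 15, 6, 7, 8, 2, 10, 1, 12, 13, 9, 5]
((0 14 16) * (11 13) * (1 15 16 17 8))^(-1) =((0 14 17 8 1 15 16)(11 13))^(-1) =(0 16 15 1 8 17 14)(11 13)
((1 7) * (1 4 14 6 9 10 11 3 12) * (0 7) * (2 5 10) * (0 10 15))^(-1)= (0 15 5 2 9 6 14 4 7)(1 12 3 11 10)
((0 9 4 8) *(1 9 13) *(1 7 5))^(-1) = ((0 13 7 5 1 9 4 8))^(-1) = (0 8 4 9 1 5 7 13)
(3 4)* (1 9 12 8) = (1 9 12 8)(3 4) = [0, 9, 2, 4, 3, 5, 6, 7, 1, 12, 10, 11, 8]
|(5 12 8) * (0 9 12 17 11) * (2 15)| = |(0 9 12 8 5 17 11)(2 15)| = 14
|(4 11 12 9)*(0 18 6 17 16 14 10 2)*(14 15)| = 36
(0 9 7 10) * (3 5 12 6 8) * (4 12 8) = (0 9 7 10)(3 5 8)(4 12 6) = [9, 1, 2, 5, 12, 8, 4, 10, 3, 7, 0, 11, 6]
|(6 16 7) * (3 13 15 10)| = 12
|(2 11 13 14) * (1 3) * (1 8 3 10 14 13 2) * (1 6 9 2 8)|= |(1 10 14 6 9 2 11 8 3)|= 9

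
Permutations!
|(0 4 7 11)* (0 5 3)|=6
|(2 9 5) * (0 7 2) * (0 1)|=|(0 7 2 9 5 1)|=6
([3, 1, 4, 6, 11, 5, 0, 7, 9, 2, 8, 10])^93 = [0, 1, 10, 3, 8, 5, 6, 7, 4, 11, 2, 9]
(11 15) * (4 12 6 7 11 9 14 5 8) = (4 12 6 7 11 15 9 14 5 8) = [0, 1, 2, 3, 12, 8, 7, 11, 4, 14, 10, 15, 6, 13, 5, 9]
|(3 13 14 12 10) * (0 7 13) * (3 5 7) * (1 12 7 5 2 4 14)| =8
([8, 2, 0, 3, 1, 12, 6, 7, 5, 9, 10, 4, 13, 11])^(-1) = (0 2 1 4 11 13 12 5 8)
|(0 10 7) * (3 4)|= |(0 10 7)(3 4)|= 6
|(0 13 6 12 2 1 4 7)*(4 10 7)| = |(0 13 6 12 2 1 10 7)| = 8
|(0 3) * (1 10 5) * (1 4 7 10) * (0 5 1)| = |(0 3 5 4 7 10 1)| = 7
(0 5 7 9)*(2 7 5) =(0 2 7 9) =[2, 1, 7, 3, 4, 5, 6, 9, 8, 0]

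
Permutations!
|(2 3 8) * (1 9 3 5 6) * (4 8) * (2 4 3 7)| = 6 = |(1 9 7 2 5 6)(4 8)|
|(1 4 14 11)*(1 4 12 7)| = 3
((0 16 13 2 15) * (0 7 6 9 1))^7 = (0 9 7 2 16 1 6 15 13)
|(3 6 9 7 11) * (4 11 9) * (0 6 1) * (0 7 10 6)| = 8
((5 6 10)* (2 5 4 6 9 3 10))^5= (2 4 3 5 6 10 9)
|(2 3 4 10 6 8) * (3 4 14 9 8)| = |(2 4 10 6 3 14 9 8)| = 8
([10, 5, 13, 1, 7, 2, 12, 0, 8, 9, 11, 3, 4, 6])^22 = (0 4 6 2 1 11)(3 10 7 12 13 5)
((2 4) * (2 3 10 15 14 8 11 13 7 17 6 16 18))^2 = ((2 4 3 10 15 14 8 11 13 7 17 6 16 18))^2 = (2 3 15 8 13 17 16)(4 10 14 11 7 6 18)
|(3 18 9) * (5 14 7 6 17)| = 15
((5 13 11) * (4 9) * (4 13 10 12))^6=(4 12 10 5 11 13 9)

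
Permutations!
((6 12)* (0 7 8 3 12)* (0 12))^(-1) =((0 7 8 3)(6 12))^(-1) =(0 3 8 7)(6 12)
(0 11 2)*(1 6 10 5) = [11, 6, 0, 3, 4, 1, 10, 7, 8, 9, 5, 2] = (0 11 2)(1 6 10 5)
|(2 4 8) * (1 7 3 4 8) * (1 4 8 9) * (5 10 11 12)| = 12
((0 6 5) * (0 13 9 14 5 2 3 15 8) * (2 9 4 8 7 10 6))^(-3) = ((0 2 3 15 7 10 6 9 14 5 13 4 8))^(-3) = (0 13 9 7 2 4 14 10 3 8 5 6 15)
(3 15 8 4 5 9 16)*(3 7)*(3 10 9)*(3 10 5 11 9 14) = (3 15 8 4 11 9 16 7 5 10 14) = [0, 1, 2, 15, 11, 10, 6, 5, 4, 16, 14, 9, 12, 13, 3, 8, 7]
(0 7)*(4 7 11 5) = (0 11 5 4 7) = [11, 1, 2, 3, 7, 4, 6, 0, 8, 9, 10, 5]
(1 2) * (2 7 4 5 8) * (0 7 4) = (0 7)(1 4 5 8 2) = [7, 4, 1, 3, 5, 8, 6, 0, 2]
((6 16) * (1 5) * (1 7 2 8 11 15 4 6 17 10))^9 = ((1 5 7 2 8 11 15 4 6 16 17 10))^9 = (1 16 15 2)(4 8 5 17)(6 11 7 10)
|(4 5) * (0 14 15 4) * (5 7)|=6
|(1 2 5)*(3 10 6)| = 3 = |(1 2 5)(3 10 6)|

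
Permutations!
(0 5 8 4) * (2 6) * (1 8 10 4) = (0 5 10 4)(1 8)(2 6) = [5, 8, 6, 3, 0, 10, 2, 7, 1, 9, 4]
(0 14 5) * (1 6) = (0 14 5)(1 6) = [14, 6, 2, 3, 4, 0, 1, 7, 8, 9, 10, 11, 12, 13, 5]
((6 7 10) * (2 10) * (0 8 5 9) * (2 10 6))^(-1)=((0 8 5 9)(2 6 7 10))^(-1)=(0 9 5 8)(2 10 7 6)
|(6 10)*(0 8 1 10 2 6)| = 4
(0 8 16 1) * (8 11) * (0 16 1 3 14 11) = (1 16 3 14 11 8) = [0, 16, 2, 14, 4, 5, 6, 7, 1, 9, 10, 8, 12, 13, 11, 15, 3]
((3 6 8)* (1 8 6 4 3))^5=(1 8)(3 4)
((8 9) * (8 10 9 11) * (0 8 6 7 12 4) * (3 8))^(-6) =(0 8 6 12)(3 11 7 4)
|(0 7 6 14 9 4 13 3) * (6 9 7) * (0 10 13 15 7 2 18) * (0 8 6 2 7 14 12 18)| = 60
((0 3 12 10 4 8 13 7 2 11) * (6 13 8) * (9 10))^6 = ((0 3 12 9 10 4 6 13 7 2 11))^6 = (0 6 3 13 12 7 9 2 10 11 4)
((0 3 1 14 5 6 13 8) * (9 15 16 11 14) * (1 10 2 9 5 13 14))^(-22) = ((0 3 10 2 9 15 16 11 1 5 6 14 13 8))^(-22) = (0 16 13 9 6 10 1)(2 5 3 11 8 15 14)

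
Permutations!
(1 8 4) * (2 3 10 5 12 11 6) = (1 8 4)(2 3 10 5 12 11 6) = [0, 8, 3, 10, 1, 12, 2, 7, 4, 9, 5, 6, 11]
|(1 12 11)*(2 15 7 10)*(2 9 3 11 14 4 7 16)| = |(1 12 14 4 7 10 9 3 11)(2 15 16)| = 9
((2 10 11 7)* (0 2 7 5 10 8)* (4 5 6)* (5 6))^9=(11)(4 6)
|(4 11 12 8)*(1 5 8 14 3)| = |(1 5 8 4 11 12 14 3)| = 8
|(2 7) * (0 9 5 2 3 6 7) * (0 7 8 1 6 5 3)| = 6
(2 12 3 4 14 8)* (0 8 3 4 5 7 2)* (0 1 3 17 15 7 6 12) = [8, 3, 0, 5, 14, 6, 12, 2, 1, 9, 10, 11, 4, 13, 17, 7, 16, 15] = (0 8 1 3 5 6 12 4 14 17 15 7 2)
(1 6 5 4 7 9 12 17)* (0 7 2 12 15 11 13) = (0 7 9 15 11 13)(1 6 5 4 2 12 17) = [7, 6, 12, 3, 2, 4, 5, 9, 8, 15, 10, 13, 17, 0, 14, 11, 16, 1]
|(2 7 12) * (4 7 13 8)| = 6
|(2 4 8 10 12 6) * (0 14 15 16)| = |(0 14 15 16)(2 4 8 10 12 6)| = 12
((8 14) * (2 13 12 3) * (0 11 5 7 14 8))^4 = ((0 11 5 7 14)(2 13 12 3))^4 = (0 14 7 5 11)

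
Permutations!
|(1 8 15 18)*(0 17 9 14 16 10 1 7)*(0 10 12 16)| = 12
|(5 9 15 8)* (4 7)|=4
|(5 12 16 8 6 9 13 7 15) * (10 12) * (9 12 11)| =28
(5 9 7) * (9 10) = (5 10 9 7) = [0, 1, 2, 3, 4, 10, 6, 5, 8, 7, 9]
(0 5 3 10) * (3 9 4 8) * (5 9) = [9, 1, 2, 10, 8, 5, 6, 7, 3, 4, 0] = (0 9 4 8 3 10)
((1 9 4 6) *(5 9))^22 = (1 9 6 5 4)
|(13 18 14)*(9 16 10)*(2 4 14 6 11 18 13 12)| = 12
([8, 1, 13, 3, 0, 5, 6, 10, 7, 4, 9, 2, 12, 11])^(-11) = [8, 1, 13, 3, 0, 5, 6, 10, 7, 4, 9, 2, 12, 11]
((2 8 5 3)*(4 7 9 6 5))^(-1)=((2 8 4 7 9 6 5 3))^(-1)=(2 3 5 6 9 7 4 8)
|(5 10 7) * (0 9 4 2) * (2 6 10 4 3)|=20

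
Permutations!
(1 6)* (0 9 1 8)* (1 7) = (0 9 7 1 6 8) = [9, 6, 2, 3, 4, 5, 8, 1, 0, 7]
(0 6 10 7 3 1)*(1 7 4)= [6, 0, 2, 7, 1, 5, 10, 3, 8, 9, 4]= (0 6 10 4 1)(3 7)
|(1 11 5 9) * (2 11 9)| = 6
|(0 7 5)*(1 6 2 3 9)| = |(0 7 5)(1 6 2 3 9)| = 15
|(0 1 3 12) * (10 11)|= |(0 1 3 12)(10 11)|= 4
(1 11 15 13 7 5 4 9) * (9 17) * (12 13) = (1 11 15 12 13 7 5 4 17 9) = [0, 11, 2, 3, 17, 4, 6, 5, 8, 1, 10, 15, 13, 7, 14, 12, 16, 9]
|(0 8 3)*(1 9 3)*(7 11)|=10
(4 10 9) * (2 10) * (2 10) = (4 10 9) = [0, 1, 2, 3, 10, 5, 6, 7, 8, 4, 9]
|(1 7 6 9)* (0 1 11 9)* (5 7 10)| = 6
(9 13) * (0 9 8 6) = (0 9 13 8 6) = [9, 1, 2, 3, 4, 5, 0, 7, 6, 13, 10, 11, 12, 8]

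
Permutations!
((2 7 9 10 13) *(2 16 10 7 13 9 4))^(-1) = (2 4 7 9 10 16 13)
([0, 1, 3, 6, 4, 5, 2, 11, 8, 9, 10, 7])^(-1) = (2 6 3)(7 11)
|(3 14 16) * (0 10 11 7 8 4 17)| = |(0 10 11 7 8 4 17)(3 14 16)| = 21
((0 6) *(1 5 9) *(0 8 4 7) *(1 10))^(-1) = ((0 6 8 4 7)(1 5 9 10))^(-1) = (0 7 4 8 6)(1 10 9 5)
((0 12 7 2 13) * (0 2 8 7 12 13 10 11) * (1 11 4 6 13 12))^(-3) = (0 12 1 11)(2 4 13 10 6)(7 8)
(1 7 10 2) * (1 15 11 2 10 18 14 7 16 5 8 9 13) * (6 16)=(1 6 16 5 8 9 13)(2 15 11)(7 18 14)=[0, 6, 15, 3, 4, 8, 16, 18, 9, 13, 10, 2, 12, 1, 7, 11, 5, 17, 14]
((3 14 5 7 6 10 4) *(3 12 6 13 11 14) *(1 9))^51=((1 9)(4 12 6 10)(5 7 13 11 14))^51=(1 9)(4 10 6 12)(5 7 13 11 14)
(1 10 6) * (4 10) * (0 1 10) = (0 1 4)(6 10) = [1, 4, 2, 3, 0, 5, 10, 7, 8, 9, 6]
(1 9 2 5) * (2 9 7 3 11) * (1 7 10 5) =[0, 10, 1, 11, 4, 7, 6, 3, 8, 9, 5, 2] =(1 10 5 7 3 11 2)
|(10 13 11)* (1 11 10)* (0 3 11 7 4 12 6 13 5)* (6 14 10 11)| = 12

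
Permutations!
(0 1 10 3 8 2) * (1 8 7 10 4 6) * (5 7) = [8, 4, 0, 5, 6, 7, 1, 10, 2, 9, 3] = (0 8 2)(1 4 6)(3 5 7 10)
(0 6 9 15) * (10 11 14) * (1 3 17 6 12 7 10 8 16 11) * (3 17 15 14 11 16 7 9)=[12, 17, 2, 15, 4, 5, 3, 10, 7, 14, 1, 11, 9, 13, 8, 0, 16, 6]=(0 12 9 14 8 7 10 1 17 6 3 15)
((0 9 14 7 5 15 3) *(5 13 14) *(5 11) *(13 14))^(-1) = (0 3 15 5 11 9)(7 14)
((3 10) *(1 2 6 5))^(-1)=(1 5 6 2)(3 10)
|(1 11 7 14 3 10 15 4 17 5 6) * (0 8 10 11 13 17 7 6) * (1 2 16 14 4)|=|(0 8 10 15 1 13 17 5)(2 16 14 3 11 6)(4 7)|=24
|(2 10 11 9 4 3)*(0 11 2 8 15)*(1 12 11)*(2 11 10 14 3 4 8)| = 24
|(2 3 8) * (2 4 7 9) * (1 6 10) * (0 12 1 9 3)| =28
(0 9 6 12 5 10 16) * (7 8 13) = (0 9 6 12 5 10 16)(7 8 13) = [9, 1, 2, 3, 4, 10, 12, 8, 13, 6, 16, 11, 5, 7, 14, 15, 0]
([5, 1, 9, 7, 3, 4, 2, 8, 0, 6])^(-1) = [8, 1, 6, 4, 5, 0, 9, 3, 7, 2]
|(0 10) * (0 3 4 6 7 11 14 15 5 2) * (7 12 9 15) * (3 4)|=9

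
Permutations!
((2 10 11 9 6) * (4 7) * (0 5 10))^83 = ((0 5 10 11 9 6 2)(4 7))^83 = (0 2 6 9 11 10 5)(4 7)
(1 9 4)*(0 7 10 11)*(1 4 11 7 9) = (0 9 11)(7 10) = [9, 1, 2, 3, 4, 5, 6, 10, 8, 11, 7, 0]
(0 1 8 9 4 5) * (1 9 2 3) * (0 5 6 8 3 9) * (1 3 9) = [0, 9, 1, 3, 6, 5, 8, 7, 2, 4] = (1 9 4 6 8 2)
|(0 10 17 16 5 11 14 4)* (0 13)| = 9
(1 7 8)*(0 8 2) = (0 8 1 7 2) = [8, 7, 0, 3, 4, 5, 6, 2, 1]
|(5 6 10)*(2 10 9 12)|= 6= |(2 10 5 6 9 12)|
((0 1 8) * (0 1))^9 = (1 8) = ((1 8))^9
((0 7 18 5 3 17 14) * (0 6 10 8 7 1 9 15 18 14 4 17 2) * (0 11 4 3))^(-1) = ((0 1 9 15 18 5)(2 11 4 17 3)(6 10 8 7 14))^(-1) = (0 5 18 15 9 1)(2 3 17 4 11)(6 14 7 8 10)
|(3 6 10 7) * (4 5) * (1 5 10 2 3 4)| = 6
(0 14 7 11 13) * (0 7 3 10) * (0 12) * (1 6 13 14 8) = (0 8 1 6 13 7 11 14 3 10 12) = [8, 6, 2, 10, 4, 5, 13, 11, 1, 9, 12, 14, 0, 7, 3]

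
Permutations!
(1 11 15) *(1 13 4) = (1 11 15 13 4) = [0, 11, 2, 3, 1, 5, 6, 7, 8, 9, 10, 15, 12, 4, 14, 13]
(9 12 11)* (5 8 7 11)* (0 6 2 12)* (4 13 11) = (0 6 2 12 5 8 7 4 13 11 9) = [6, 1, 12, 3, 13, 8, 2, 4, 7, 0, 10, 9, 5, 11]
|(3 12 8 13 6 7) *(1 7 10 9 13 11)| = 12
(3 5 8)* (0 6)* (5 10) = (0 6)(3 10 5 8) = [6, 1, 2, 10, 4, 8, 0, 7, 3, 9, 5]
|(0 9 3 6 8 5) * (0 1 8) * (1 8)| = 4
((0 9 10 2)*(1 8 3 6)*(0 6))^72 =(10)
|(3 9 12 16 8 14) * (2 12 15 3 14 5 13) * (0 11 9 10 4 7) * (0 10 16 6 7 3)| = |(0 11 9 15)(2 12 6 7 10 4 3 16 8 5 13)| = 44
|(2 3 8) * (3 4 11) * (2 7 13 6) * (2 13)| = 6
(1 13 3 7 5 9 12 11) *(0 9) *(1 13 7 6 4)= [9, 7, 2, 6, 1, 0, 4, 5, 8, 12, 10, 13, 11, 3]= (0 9 12 11 13 3 6 4 1 7 5)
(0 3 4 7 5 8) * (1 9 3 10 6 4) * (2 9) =(0 10 6 4 7 5 8)(1 2 9 3) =[10, 2, 9, 1, 7, 8, 4, 5, 0, 3, 6]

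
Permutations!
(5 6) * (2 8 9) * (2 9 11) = (2 8 11)(5 6) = [0, 1, 8, 3, 4, 6, 5, 7, 11, 9, 10, 2]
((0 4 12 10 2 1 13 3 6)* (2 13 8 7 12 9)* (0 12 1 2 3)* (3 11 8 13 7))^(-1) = (0 13 1 7 10 12 6 3 8 11 9 4)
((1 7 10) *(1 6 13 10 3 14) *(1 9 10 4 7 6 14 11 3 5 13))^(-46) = ((1 6)(3 11)(4 7 5 13)(9 10 14))^(-46) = (4 5)(7 13)(9 14 10)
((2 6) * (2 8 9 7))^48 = (2 9 6 7 8)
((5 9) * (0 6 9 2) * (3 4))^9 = (0 2 5 9 6)(3 4) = ((0 6 9 5 2)(3 4))^9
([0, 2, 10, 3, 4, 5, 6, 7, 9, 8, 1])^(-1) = (1 10 2)(8 9)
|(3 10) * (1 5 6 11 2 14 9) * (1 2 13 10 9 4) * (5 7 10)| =8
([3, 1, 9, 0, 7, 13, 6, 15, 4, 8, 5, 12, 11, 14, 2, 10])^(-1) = (0 3)(2 14 13 5 10 15 7 4 8 9)(11 12)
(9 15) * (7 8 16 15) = [0, 1, 2, 3, 4, 5, 6, 8, 16, 7, 10, 11, 12, 13, 14, 9, 15] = (7 8 16 15 9)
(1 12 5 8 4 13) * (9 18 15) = (1 12 5 8 4 13)(9 18 15) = [0, 12, 2, 3, 13, 8, 6, 7, 4, 18, 10, 11, 5, 1, 14, 9, 16, 17, 15]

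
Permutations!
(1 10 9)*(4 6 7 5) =(1 10 9)(4 6 7 5) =[0, 10, 2, 3, 6, 4, 7, 5, 8, 1, 9]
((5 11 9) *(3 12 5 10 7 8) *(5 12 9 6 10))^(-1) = ((12)(3 9 5 11 6 10 7 8))^(-1) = (12)(3 8 7 10 6 11 5 9)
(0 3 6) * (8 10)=(0 3 6)(8 10)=[3, 1, 2, 6, 4, 5, 0, 7, 10, 9, 8]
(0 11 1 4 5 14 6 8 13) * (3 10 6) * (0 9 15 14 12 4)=(0 11 1)(3 10 6 8 13 9 15 14)(4 5 12)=[11, 0, 2, 10, 5, 12, 8, 7, 13, 15, 6, 1, 4, 9, 3, 14]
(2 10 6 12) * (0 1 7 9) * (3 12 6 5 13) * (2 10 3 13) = (13)(0 1 7 9)(2 3 12 10 5) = [1, 7, 3, 12, 4, 2, 6, 9, 8, 0, 5, 11, 10, 13]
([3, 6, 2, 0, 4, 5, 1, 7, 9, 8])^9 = [3, 6, 2, 0, 4, 5, 1, 7, 9, 8]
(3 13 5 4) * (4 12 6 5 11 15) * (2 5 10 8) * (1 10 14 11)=(1 10 8 2 5 12 6 14 11 15 4 3 13)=[0, 10, 5, 13, 3, 12, 14, 7, 2, 9, 8, 15, 6, 1, 11, 4]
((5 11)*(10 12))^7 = (5 11)(10 12)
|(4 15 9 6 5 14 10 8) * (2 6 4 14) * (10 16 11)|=15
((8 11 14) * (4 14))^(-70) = (4 8)(11 14)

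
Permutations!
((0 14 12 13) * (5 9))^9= ((0 14 12 13)(5 9))^9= (0 14 12 13)(5 9)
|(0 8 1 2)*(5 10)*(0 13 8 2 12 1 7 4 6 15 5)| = |(0 2 13 8 7 4 6 15 5 10)(1 12)| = 10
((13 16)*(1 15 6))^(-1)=((1 15 6)(13 16))^(-1)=(1 6 15)(13 16)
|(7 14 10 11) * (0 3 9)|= 12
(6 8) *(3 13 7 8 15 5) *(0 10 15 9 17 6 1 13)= (0 10 15 5 3)(1 13 7 8)(6 9 17)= [10, 13, 2, 0, 4, 3, 9, 8, 1, 17, 15, 11, 12, 7, 14, 5, 16, 6]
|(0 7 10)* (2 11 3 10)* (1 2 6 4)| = 9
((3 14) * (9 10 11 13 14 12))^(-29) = ((3 12 9 10 11 13 14))^(-29) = (3 14 13 11 10 9 12)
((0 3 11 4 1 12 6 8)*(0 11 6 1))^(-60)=(12)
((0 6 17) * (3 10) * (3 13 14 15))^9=((0 6 17)(3 10 13 14 15))^9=(17)(3 15 14 13 10)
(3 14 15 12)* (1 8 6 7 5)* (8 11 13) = (1 11 13 8 6 7 5)(3 14 15 12) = [0, 11, 2, 14, 4, 1, 7, 5, 6, 9, 10, 13, 3, 8, 15, 12]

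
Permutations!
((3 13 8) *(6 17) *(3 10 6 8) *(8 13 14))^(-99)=(3 13 17 6 10 8 14)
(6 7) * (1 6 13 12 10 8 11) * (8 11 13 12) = [0, 6, 2, 3, 4, 5, 7, 12, 13, 9, 11, 1, 10, 8] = (1 6 7 12 10 11)(8 13)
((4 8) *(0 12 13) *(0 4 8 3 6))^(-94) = (0 13 3)(4 6 12) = ((0 12 13 4 3 6))^(-94)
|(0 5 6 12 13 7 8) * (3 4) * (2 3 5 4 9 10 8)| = |(0 4 5 6 12 13 7 2 3 9 10 8)| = 12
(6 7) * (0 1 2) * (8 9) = [1, 2, 0, 3, 4, 5, 7, 6, 9, 8] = (0 1 2)(6 7)(8 9)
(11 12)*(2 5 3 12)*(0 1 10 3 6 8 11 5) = (0 1 10 3 12 5 6 8 11 2) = [1, 10, 0, 12, 4, 6, 8, 7, 11, 9, 3, 2, 5]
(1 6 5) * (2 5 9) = (1 6 9 2 5) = [0, 6, 5, 3, 4, 1, 9, 7, 8, 2]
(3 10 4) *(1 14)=[0, 14, 2, 10, 3, 5, 6, 7, 8, 9, 4, 11, 12, 13, 1]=(1 14)(3 10 4)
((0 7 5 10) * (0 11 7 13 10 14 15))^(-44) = (0 7)(5 13)(10 14)(11 15)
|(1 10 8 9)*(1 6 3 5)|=|(1 10 8 9 6 3 5)|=7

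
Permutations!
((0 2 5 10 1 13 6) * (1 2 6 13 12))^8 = (13)(2 10 5)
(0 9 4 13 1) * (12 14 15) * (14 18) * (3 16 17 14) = (0 9 4 13 1)(3 16 17 14 15 12 18) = [9, 0, 2, 16, 13, 5, 6, 7, 8, 4, 10, 11, 18, 1, 15, 12, 17, 14, 3]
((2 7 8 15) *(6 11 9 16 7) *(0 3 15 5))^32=((0 3 15 2 6 11 9 16 7 8 5))^32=(0 5 8 7 16 9 11 6 2 15 3)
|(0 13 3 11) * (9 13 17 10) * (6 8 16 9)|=|(0 17 10 6 8 16 9 13 3 11)|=10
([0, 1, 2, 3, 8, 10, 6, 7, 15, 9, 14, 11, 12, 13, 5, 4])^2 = (4 15 8)(5 14 10)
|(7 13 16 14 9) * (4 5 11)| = 15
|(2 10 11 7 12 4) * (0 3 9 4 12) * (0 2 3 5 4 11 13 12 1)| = 12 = |(0 5 4 3 9 11 7 2 10 13 12 1)|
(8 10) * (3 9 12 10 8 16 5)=(3 9 12 10 16 5)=[0, 1, 2, 9, 4, 3, 6, 7, 8, 12, 16, 11, 10, 13, 14, 15, 5]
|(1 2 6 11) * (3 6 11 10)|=3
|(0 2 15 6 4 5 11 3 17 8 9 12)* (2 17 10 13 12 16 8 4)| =|(0 17 4 5 11 3 10 13 12)(2 15 6)(8 9 16)| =9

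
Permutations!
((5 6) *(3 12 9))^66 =(12) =((3 12 9)(5 6))^66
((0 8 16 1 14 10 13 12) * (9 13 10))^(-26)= ((0 8 16 1 14 9 13 12))^(-26)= (0 13 14 16)(1 8 12 9)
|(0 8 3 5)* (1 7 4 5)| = |(0 8 3 1 7 4 5)| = 7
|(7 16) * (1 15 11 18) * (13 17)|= |(1 15 11 18)(7 16)(13 17)|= 4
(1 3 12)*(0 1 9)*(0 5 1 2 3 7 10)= [2, 7, 3, 12, 4, 1, 6, 10, 8, 5, 0, 11, 9]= (0 2 3 12 9 5 1 7 10)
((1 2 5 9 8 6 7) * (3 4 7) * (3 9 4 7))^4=(1 3 5)(2 7 4)(6 9 8)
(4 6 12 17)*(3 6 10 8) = (3 6 12 17 4 10 8) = [0, 1, 2, 6, 10, 5, 12, 7, 3, 9, 8, 11, 17, 13, 14, 15, 16, 4]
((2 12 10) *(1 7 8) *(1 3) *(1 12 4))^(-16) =(12) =((1 7 8 3 12 10 2 4))^(-16)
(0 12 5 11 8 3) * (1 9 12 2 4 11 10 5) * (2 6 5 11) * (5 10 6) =[5, 9, 4, 0, 2, 6, 10, 7, 3, 12, 11, 8, 1] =(0 5 6 10 11 8 3)(1 9 12)(2 4)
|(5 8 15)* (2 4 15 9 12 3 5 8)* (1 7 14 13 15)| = 12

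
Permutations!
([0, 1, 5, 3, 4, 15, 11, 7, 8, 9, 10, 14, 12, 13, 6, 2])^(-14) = (2 5 15)(6 11 14)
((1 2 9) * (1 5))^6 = (1 9)(2 5)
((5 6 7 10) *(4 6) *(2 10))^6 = (10)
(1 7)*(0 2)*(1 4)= [2, 7, 0, 3, 1, 5, 6, 4]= (0 2)(1 7 4)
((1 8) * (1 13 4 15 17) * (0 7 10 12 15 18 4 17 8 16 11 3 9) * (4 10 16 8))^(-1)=(0 9 3 11 16 7)(1 17 13 8)(4 15 12 10 18)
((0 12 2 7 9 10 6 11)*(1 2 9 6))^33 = (0 7 10)(1 12 6)(2 9 11)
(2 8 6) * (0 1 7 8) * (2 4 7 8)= (0 1 8 6 4 7 2)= [1, 8, 0, 3, 7, 5, 4, 2, 6]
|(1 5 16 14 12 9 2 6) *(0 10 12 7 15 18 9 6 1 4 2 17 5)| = |(0 10 12 6 4 2 1)(5 16 14 7 15 18 9 17)| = 56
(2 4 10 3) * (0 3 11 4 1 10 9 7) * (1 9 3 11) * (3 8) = (0 11 4 8 3 2 9 7)(1 10) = [11, 10, 9, 2, 8, 5, 6, 0, 3, 7, 1, 4]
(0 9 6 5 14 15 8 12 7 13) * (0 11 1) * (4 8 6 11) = (0 9 11 1)(4 8 12 7 13)(5 14 15 6) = [9, 0, 2, 3, 8, 14, 5, 13, 12, 11, 10, 1, 7, 4, 15, 6]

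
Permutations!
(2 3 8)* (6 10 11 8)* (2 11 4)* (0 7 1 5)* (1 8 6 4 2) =(0 7 8 11 6 10 2 3 4 1 5) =[7, 5, 3, 4, 1, 0, 10, 8, 11, 9, 2, 6]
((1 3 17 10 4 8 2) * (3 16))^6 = (1 8 10 3)(2 4 17 16)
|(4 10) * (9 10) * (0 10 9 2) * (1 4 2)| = |(0 10 2)(1 4)| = 6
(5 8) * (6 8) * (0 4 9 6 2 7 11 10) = (0 4 9 6 8 5 2 7 11 10) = [4, 1, 7, 3, 9, 2, 8, 11, 5, 6, 0, 10]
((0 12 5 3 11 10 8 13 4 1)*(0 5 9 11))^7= ((0 12 9 11 10 8 13 4 1 5 3))^7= (0 4 11 3 13 9 5 8 12 1 10)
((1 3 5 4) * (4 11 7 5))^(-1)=(1 4 3)(5 7 11)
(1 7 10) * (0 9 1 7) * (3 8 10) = [9, 0, 2, 8, 4, 5, 6, 3, 10, 1, 7] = (0 9 1)(3 8 10 7)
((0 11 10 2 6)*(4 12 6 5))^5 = (0 4 10 6 5 11 12 2) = ((0 11 10 2 5 4 12 6))^5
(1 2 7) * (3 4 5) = [0, 2, 7, 4, 5, 3, 6, 1] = (1 2 7)(3 4 5)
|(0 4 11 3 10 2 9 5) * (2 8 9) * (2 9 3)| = |(0 4 11 2 9 5)(3 10 8)| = 6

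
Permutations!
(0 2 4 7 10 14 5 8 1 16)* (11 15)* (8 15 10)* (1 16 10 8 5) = (0 2 4 7 5 15 11 8 16)(1 10 14) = [2, 10, 4, 3, 7, 15, 6, 5, 16, 9, 14, 8, 12, 13, 1, 11, 0]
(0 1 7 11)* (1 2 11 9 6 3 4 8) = (0 2 11)(1 7 9 6 3 4 8) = [2, 7, 11, 4, 8, 5, 3, 9, 1, 6, 10, 0]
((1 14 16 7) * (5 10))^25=((1 14 16 7)(5 10))^25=(1 14 16 7)(5 10)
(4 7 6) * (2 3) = [0, 1, 3, 2, 7, 5, 4, 6] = (2 3)(4 7 6)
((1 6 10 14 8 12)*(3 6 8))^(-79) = (1 12 8)(3 6 10 14)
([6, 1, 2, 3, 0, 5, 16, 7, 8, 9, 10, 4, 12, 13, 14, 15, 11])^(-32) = [11, 1, 2, 3, 16, 5, 4, 7, 8, 9, 10, 6, 12, 13, 14, 15, 0]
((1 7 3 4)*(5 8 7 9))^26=((1 9 5 8 7 3 4))^26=(1 3 8 9 4 7 5)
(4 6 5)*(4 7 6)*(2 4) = (2 4)(5 7 6) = [0, 1, 4, 3, 2, 7, 5, 6]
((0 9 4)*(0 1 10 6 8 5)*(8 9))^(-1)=((0 8 5)(1 10 6 9 4))^(-1)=(0 5 8)(1 4 9 6 10)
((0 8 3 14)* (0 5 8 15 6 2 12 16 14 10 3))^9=(16)(3 10)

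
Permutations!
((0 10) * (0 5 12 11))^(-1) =(0 11 12 5 10)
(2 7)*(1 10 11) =(1 10 11)(2 7) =[0, 10, 7, 3, 4, 5, 6, 2, 8, 9, 11, 1]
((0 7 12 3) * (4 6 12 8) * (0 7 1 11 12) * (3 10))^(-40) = (12)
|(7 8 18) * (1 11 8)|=5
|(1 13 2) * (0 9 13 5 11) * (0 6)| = 8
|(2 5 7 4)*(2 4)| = |(2 5 7)| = 3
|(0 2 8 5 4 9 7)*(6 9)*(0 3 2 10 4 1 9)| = 28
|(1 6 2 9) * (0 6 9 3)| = 4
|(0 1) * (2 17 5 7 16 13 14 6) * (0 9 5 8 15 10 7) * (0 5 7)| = 13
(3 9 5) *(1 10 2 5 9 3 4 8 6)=(1 10 2 5 4 8 6)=[0, 10, 5, 3, 8, 4, 1, 7, 6, 9, 2]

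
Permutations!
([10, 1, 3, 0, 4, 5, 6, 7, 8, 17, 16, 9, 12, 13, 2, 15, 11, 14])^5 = [17, 1, 11, 9, 4, 5, 6, 7, 8, 0, 14, 3, 12, 13, 16, 15, 2, 10]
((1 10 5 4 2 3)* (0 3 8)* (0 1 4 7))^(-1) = (0 7 5 10 1 8 2 4 3)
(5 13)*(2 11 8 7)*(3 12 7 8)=(2 11 3 12 7)(5 13)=[0, 1, 11, 12, 4, 13, 6, 2, 8, 9, 10, 3, 7, 5]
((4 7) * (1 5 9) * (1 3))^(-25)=((1 5 9 3)(4 7))^(-25)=(1 3 9 5)(4 7)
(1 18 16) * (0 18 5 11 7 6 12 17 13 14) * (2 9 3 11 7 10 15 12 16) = (0 18 2 9 3 11 10 15 12 17 13 14)(1 5 7 6 16) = [18, 5, 9, 11, 4, 7, 16, 6, 8, 3, 15, 10, 17, 14, 0, 12, 1, 13, 2]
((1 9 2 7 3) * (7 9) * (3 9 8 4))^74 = ((1 7 9 2 8 4 3))^74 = (1 8 7 4 9 3 2)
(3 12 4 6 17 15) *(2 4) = (2 4 6 17 15 3 12) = [0, 1, 4, 12, 6, 5, 17, 7, 8, 9, 10, 11, 2, 13, 14, 3, 16, 15]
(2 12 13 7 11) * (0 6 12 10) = (0 6 12 13 7 11 2 10) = [6, 1, 10, 3, 4, 5, 12, 11, 8, 9, 0, 2, 13, 7]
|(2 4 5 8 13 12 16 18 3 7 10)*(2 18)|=28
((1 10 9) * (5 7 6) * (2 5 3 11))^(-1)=(1 9 10)(2 11 3 6 7 5)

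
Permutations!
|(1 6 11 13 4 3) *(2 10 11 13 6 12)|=|(1 12 2 10 11 6 13 4 3)|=9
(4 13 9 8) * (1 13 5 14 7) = [0, 13, 2, 3, 5, 14, 6, 1, 4, 8, 10, 11, 12, 9, 7] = (1 13 9 8 4 5 14 7)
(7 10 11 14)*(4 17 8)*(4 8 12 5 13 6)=[0, 1, 2, 3, 17, 13, 4, 10, 8, 9, 11, 14, 5, 6, 7, 15, 16, 12]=(4 17 12 5 13 6)(7 10 11 14)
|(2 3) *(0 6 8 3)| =5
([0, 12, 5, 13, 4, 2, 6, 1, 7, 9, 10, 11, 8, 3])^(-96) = (13)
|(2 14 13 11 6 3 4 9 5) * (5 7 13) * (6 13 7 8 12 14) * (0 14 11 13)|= |(0 14 5 2 6 3 4 9 8 12 11)|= 11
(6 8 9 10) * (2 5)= (2 5)(6 8 9 10)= [0, 1, 5, 3, 4, 2, 8, 7, 9, 10, 6]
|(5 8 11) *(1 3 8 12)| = |(1 3 8 11 5 12)| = 6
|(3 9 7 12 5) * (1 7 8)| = 7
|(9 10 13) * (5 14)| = 6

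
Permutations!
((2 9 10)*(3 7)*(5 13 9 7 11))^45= (2 13 3 10 5 7 9 11)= ((2 7 3 11 5 13 9 10))^45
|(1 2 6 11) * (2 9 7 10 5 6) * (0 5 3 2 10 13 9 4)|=6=|(0 5 6 11 1 4)(2 10 3)(7 13 9)|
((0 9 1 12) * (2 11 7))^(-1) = ((0 9 1 12)(2 11 7))^(-1) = (0 12 1 9)(2 7 11)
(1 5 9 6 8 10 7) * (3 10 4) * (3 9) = (1 5 3 10 7)(4 9 6 8) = [0, 5, 2, 10, 9, 3, 8, 1, 4, 6, 7]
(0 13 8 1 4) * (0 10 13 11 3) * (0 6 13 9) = [11, 4, 2, 6, 10, 5, 13, 7, 1, 0, 9, 3, 12, 8] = (0 11 3 6 13 8 1 4 10 9)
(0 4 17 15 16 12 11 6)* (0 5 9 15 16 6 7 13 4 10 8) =[10, 1, 2, 3, 17, 9, 5, 13, 0, 15, 8, 7, 11, 4, 14, 6, 12, 16] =(0 10 8)(4 17 16 12 11 7 13)(5 9 15 6)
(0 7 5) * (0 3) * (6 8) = [7, 1, 2, 0, 4, 3, 8, 5, 6] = (0 7 5 3)(6 8)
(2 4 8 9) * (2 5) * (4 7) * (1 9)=[0, 9, 7, 3, 8, 2, 6, 4, 1, 5]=(1 9 5 2 7 4 8)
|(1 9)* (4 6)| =|(1 9)(4 6)| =2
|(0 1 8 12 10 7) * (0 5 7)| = 10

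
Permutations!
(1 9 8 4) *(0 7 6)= [7, 9, 2, 3, 1, 5, 0, 6, 4, 8]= (0 7 6)(1 9 8 4)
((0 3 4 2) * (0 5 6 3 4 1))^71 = (0 4 2 5 6 3 1)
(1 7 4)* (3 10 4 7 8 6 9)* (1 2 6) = (1 8)(2 6 9 3 10 4) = [0, 8, 6, 10, 2, 5, 9, 7, 1, 3, 4]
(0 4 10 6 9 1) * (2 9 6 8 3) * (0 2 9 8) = [4, 2, 8, 9, 10, 5, 6, 7, 3, 1, 0] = (0 4 10)(1 2 8 3 9)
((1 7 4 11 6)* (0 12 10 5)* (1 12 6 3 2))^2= ((0 6 12 10 5)(1 7 4 11 3 2))^2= (0 12 5 6 10)(1 4 3)(2 7 11)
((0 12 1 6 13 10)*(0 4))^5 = (0 10 6 12 4 13 1)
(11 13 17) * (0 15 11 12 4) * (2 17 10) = [15, 1, 17, 3, 0, 5, 6, 7, 8, 9, 2, 13, 4, 10, 14, 11, 16, 12] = (0 15 11 13 10 2 17 12 4)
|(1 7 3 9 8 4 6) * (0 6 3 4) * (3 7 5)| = 14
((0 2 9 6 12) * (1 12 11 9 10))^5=((0 2 10 1 12)(6 11 9))^5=(12)(6 9 11)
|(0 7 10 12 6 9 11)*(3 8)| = 14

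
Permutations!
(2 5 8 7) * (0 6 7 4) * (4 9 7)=(0 6 4)(2 5 8 9 7)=[6, 1, 5, 3, 0, 8, 4, 2, 9, 7]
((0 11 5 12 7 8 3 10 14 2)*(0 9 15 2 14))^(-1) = (0 10 3 8 7 12 5 11)(2 15 9)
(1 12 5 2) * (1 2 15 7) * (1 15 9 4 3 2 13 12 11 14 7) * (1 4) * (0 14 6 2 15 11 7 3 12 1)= [14, 7, 13, 15, 12, 9, 2, 11, 8, 0, 10, 6, 5, 1, 3, 4]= (0 14 3 15 4 12 5 9)(1 7 11 6 2 13)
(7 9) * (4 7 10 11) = [0, 1, 2, 3, 7, 5, 6, 9, 8, 10, 11, 4] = (4 7 9 10 11)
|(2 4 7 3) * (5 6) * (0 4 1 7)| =4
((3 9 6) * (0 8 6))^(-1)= (0 9 3 6 8)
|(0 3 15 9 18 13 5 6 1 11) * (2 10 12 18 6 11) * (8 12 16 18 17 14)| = |(0 3 15 9 6 1 2 10 16 18 13 5 11)(8 12 17 14)| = 52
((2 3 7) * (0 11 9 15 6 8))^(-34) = ((0 11 9 15 6 8)(2 3 7))^(-34) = (0 9 6)(2 7 3)(8 11 15)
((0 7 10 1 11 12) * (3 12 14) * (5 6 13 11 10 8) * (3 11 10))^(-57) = ((0 7 8 5 6 13 10 1 3 12)(11 14))^(-57) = (0 5 10 12 8 13 3 7 6 1)(11 14)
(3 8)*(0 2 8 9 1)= (0 2 8 3 9 1)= [2, 0, 8, 9, 4, 5, 6, 7, 3, 1]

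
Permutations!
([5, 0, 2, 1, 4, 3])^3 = [1, 3, 2, 5, 4, 0]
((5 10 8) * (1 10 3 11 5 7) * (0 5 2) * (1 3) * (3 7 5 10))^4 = (0 1)(2 5)(3 10)(8 11)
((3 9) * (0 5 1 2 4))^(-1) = ((0 5 1 2 4)(3 9))^(-1) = (0 4 2 1 5)(3 9)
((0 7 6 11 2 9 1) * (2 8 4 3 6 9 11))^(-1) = (0 1 9 7)(2 6 3 4 8 11)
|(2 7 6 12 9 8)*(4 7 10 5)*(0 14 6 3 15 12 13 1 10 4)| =56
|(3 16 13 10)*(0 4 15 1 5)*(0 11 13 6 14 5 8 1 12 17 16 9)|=14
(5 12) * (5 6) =(5 12 6) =[0, 1, 2, 3, 4, 12, 5, 7, 8, 9, 10, 11, 6]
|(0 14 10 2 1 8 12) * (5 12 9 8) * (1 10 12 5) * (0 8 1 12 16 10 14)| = |(1 12 8 9)(2 14 16 10)| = 4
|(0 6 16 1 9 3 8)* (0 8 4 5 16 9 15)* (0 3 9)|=6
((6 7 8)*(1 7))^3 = ((1 7 8 6))^3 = (1 6 8 7)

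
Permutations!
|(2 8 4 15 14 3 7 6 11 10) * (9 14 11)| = 30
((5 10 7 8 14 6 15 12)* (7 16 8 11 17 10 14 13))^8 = (5 15 14 12 6)(7 11 17 10 16 8 13)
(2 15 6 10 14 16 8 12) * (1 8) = (1 8 12 2 15 6 10 14 16) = [0, 8, 15, 3, 4, 5, 10, 7, 12, 9, 14, 11, 2, 13, 16, 6, 1]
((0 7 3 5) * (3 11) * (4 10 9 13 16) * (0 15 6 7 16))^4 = (0 9 4)(3 7 15)(5 11 6)(10 16 13)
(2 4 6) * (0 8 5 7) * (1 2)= [8, 2, 4, 3, 6, 7, 1, 0, 5]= (0 8 5 7)(1 2 4 6)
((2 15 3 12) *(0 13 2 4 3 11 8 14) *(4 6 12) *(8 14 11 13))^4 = (2 15 13)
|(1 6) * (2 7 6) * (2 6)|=2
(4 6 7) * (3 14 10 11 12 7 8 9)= (3 14 10 11 12 7 4 6 8 9)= [0, 1, 2, 14, 6, 5, 8, 4, 9, 3, 11, 12, 7, 13, 10]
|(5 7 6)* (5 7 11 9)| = 6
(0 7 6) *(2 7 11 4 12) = (0 11 4 12 2 7 6) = [11, 1, 7, 3, 12, 5, 0, 6, 8, 9, 10, 4, 2]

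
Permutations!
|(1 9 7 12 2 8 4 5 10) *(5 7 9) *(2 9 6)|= |(1 5 10)(2 8 4 7 12 9 6)|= 21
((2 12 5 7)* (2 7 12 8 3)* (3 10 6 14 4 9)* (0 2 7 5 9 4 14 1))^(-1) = ((14)(0 2 8 10 6 1)(3 7 5 12 9))^(-1) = (14)(0 1 6 10 8 2)(3 9 12 5 7)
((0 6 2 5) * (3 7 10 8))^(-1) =((0 6 2 5)(3 7 10 8))^(-1) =(0 5 2 6)(3 8 10 7)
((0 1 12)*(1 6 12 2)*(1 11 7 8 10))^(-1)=(0 12 6)(1 10 8 7 11 2)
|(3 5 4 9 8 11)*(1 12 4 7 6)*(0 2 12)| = 12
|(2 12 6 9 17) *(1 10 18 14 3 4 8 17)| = 12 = |(1 10 18 14 3 4 8 17 2 12 6 9)|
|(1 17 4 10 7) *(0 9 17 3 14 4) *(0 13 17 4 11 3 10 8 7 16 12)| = |(0 9 4 8 7 1 10 16 12)(3 14 11)(13 17)| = 18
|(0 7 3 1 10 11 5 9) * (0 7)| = 7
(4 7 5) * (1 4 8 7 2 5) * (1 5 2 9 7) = (1 4 9 7 5 8) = [0, 4, 2, 3, 9, 8, 6, 5, 1, 7]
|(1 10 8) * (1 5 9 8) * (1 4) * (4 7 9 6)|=|(1 10 7 9 8 5 6 4)|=8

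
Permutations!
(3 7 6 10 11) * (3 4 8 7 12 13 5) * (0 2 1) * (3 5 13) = [2, 0, 1, 12, 8, 5, 10, 6, 7, 9, 11, 4, 3, 13] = (13)(0 2 1)(3 12)(4 8 7 6 10 11)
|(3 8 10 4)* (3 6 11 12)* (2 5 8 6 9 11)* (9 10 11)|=14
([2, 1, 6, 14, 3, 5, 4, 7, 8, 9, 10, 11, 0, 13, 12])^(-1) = (0 12 14 3 4 6 2)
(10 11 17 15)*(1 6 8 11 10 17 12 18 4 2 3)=(1 6 8 11 12 18 4 2 3)(15 17)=[0, 6, 3, 1, 2, 5, 8, 7, 11, 9, 10, 12, 18, 13, 14, 17, 16, 15, 4]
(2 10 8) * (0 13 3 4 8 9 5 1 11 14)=(0 13 3 4 8 2 10 9 5 1 11 14)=[13, 11, 10, 4, 8, 1, 6, 7, 2, 5, 9, 14, 12, 3, 0]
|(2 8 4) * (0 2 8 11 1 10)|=10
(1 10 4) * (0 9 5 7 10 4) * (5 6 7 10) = (0 9 6 7 5 10)(1 4) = [9, 4, 2, 3, 1, 10, 7, 5, 8, 6, 0]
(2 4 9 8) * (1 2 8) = (1 2 4 9) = [0, 2, 4, 3, 9, 5, 6, 7, 8, 1]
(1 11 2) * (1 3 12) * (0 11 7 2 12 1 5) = [11, 7, 3, 1, 4, 0, 6, 2, 8, 9, 10, 12, 5] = (0 11 12 5)(1 7 2 3)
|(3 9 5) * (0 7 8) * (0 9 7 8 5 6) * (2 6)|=15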